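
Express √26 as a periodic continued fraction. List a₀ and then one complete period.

a₀ = ⌊√26⌋ = 5.
With m₀=0, d₀=1 and mₖ₊₁ = dₖaₖ − mₖ, dₖ₊₁ = (n − mₖ₊₁²)/dₖ, aₖ₊₁ = ⌊(a₀+mₖ₊₁)/dₖ₊₁⌋:
  k=1: m=5, d=1, a=10
d=1 and a=2a₀=10 at k=1, so the next step gives (m, d) = (5, 1) again — its k=1 value — and the period has length 1.

[5; 10]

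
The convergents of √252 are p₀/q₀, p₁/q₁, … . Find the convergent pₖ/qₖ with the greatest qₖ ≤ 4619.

√252 = [15; 1, 6, 1, 30, …] (period length 4).
Convergents:
  p_0/q_0 = 15/1
  p_1/q_1 = 16/1
  p_2/q_2 = 111/7
  p_3/q_3 = 127/8
  p_4/q_4 = 3921/247
  p_5/q_5 = 4048/255
  p_6/q_6 = 28209/1777
  p_7/q_7 = 32257/2032
  p_8/q_8 = 995919/62737
q_7 = 2032 ≤ 4619 < 62737 = q_8, so the answer is 32257/2032.

32257/2032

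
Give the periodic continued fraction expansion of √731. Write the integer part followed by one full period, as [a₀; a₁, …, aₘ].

[27; 27, 54]

a₀ = ⌊√731⌋ = 27.
With m₀=0, d₀=1 and mₖ₊₁ = dₖaₖ − mₖ, dₖ₊₁ = (n − mₖ₊₁²)/dₖ, aₖ₊₁ = ⌊(a₀+mₖ₊₁)/dₖ₊₁⌋:
  k=1: m=27, d=2, a=27
  k=2: m=27, d=1, a=54
d=1 and a=2a₀=54 at k=2, so the next step gives (m, d) = (27, 2) again — its k=1 value — and the period has length 2.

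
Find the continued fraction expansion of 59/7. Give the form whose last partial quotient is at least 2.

[8; 2, 3]

59 = 8·7 + 3
7 = 2·3 + 1
3 = 3·1 + 0  (stop)
So 59/7 = [8; 2, 3].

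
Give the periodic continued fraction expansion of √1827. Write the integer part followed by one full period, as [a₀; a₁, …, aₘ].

a₀ = ⌊√1827⌋ = 42.

[42; 1, 2, 1, 8, 1, 2, 1, 84]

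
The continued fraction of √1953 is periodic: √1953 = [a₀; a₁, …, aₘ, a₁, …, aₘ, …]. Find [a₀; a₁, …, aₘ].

a₀ = ⌊√1953⌋ = 44.
With m₀=0, d₀=1 and mₖ₊₁ = dₖaₖ − mₖ, dₖ₊₁ = (n − mₖ₊₁²)/dₖ, aₖ₊₁ = ⌊(a₀+mₖ₊₁)/dₖ₊₁⌋:
  k=1: m=44, d=17, a=5
  k=2: m=41, d=16, a=5
  k=3: m=39, d=27, a=3
  k=4: m=42, d=7, a=12
  k=5: m=42, d=27, a=3
  k=6: m=39, d=16, a=5
  k=7: m=41, d=17, a=5
  k=8: m=44, d=1, a=88
d=1 and a=2a₀=88 at k=8, so the next step gives (m, d) = (44, 17) again — its k=1 value — and the period has length 8.

[44; 5, 5, 3, 12, 3, 5, 5, 88]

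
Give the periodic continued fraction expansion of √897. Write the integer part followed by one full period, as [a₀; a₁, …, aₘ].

a₀ = ⌊√897⌋ = 29.

[29; 1, 18, 1, 58]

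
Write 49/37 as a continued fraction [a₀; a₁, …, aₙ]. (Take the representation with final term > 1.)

[1; 3, 12]

49 = 1·37 + 12
37 = 3·12 + 1
12 = 12·1 + 0  (stop)
So 49/37 = [1; 3, 12].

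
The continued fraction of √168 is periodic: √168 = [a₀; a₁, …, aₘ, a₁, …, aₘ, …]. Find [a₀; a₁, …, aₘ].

[12; 1, 24]

a₀ = ⌊√168⌋ = 12.
With m₀=0, d₀=1 and mₖ₊₁ = dₖaₖ − mₖ, dₖ₊₁ = (n − mₖ₊₁²)/dₖ, aₖ₊₁ = ⌊(a₀+mₖ₊₁)/dₖ₊₁⌋:
  k=1: m=12, d=24, a=1
  k=2: m=12, d=1, a=24
d=1 and a=2a₀=24 at k=2, so the next step gives (m, d) = (12, 24) again — its k=1 value — and the period has length 2.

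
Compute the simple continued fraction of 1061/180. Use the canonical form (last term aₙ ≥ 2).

1061 = 5×180 + 161
180 = 1×161 + 19
161 = 8×19 + 9
19 = 2×9 + 1
9 = 9×1 + 0  (stop)
So 1061/180 = [5; 1, 8, 2, 9].

[5; 1, 8, 2, 9]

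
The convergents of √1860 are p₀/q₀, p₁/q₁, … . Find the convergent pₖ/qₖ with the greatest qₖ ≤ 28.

√1860 = [43; 7, 1, 4, 1, 7, 86, …] (period length 6).
Convergents:
  p_0/q_0 = 43/1
  p_1/q_1 = 302/7
  p_2/q_2 = 345/8
  p_3/q_3 = 1682/39
q_2 = 8 ≤ 28 < 39 = q_3, so the answer is 345/8.

345/8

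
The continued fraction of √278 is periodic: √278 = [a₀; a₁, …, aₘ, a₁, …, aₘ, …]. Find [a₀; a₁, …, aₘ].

a₀ = ⌊√278⌋ = 16.
With m₀=0, d₀=1 and mₖ₊₁ = dₖaₖ − mₖ, dₖ₊₁ = (n − mₖ₊₁²)/dₖ, aₖ₊₁ = ⌊(a₀+mₖ₊₁)/dₖ₊₁⌋:
  k=1: m=16, d=22, a=1
  k=2: m=6, d=11, a=2
  k=3: m=16, d=2, a=16
  k=4: m=16, d=11, a=2
  k=5: m=6, d=22, a=1
  k=6: m=16, d=1, a=32
d=1 and a=2a₀=32 at k=6, so the next step gives (m, d) = (16, 22) again — its k=1 value — and the period has length 6.

[16; 1, 2, 16, 2, 1, 32]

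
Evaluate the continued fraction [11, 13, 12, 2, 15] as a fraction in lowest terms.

Using pₖ = aₖpₖ₋₁ + pₖ₋₂ and qₖ = aₖqₖ₋₁ + qₖ₋₂:
  k=0: a=11, p=11, q=1
  k=1: a=13, p=144, q=13
  k=2: a=12, p=1739, q=157
  k=3: a=2, p=3622, q=327
  k=4: a=15, p=56069, q=5062

56069/5062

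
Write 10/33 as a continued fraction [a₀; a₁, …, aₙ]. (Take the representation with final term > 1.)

[0; 3, 3, 3]

10 = 0×33 + 10
33 = 3×10 + 3
10 = 3×3 + 1
3 = 3×1 + 0  (stop)
So 10/33 = [0; 3, 3, 3].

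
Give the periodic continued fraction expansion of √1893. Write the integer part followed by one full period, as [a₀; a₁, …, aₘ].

[43; 1, 1, 28, 1, 1, 86]

a₀ = ⌊√1893⌋ = 43.
With m₀=0, d₀=1 and mₖ₊₁ = dₖaₖ − mₖ, dₖ₊₁ = (n − mₖ₊₁²)/dₖ, aₖ₊₁ = ⌊(a₀+mₖ₊₁)/dₖ₊₁⌋:
  k=1: m=43, d=44, a=1
  k=2: m=1, d=43, a=1
  k=3: m=42, d=3, a=28
  k=4: m=42, d=43, a=1
  k=5: m=1, d=44, a=1
  k=6: m=43, d=1, a=86
d=1 and a=2a₀=86 at k=6, so the next step gives (m, d) = (43, 44) again — its k=1 value — and the period has length 6.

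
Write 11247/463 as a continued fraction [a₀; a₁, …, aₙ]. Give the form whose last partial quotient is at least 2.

11247 = 24*463 + 135
463 = 3*135 + 58
135 = 2*58 + 19
58 = 3*19 + 1
19 = 19*1 + 0  (stop)
So 11247/463 = [24; 3, 2, 3, 19].

[24; 3, 2, 3, 19]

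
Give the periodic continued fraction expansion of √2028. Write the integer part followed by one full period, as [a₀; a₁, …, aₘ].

a₀ = ⌊√2028⌋ = 45.
With m₀=0, d₀=1 and mₖ₊₁ = dₖaₖ − mₖ, dₖ₊₁ = (n − mₖ₊₁²)/dₖ, aₖ₊₁ = ⌊(a₀+mₖ₊₁)/dₖ₊₁⌋:
  k=1: m=45, d=3, a=30
  k=2: m=45, d=1, a=90
d=1 and a=2a₀=90 at k=2, so the next step gives (m, d) = (45, 3) again — its k=1 value — and the period has length 2.

[45; 30, 90]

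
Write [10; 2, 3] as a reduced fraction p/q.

Using pₖ = aₖpₖ₋₁ + pₖ₋₂ and qₖ = aₖqₖ₋₁ + qₖ₋₂:
  k=0: a=10, p=10, q=1
  k=1: a=2, p=21, q=2
  k=2: a=3, p=73, q=7

73/7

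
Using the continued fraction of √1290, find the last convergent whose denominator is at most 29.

√1290 = [35; 1, 10, 1, 70, …] (period length 4).
Convergents:
  p_0/q_0 = 35/1
  p_1/q_1 = 36/1
  p_2/q_2 = 395/11
  p_3/q_3 = 431/12
  p_4/q_4 = 30565/851
q_3 = 12 ≤ 29 < 851 = q_4, so the answer is 431/12.

431/12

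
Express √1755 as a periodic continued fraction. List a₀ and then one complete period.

[41; 1, 8, 3, 8, 1, 82]

a₀ = ⌊√1755⌋ = 41.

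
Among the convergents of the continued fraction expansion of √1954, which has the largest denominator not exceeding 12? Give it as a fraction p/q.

221/5

√1954 = [44; 4, 1, 9, 44, 9, 1, 4, 88, …] (period length 8).
Convergents:
  p_0/q_0 = 44/1
  p_1/q_1 = 177/4
  p_2/q_2 = 221/5
  p_3/q_3 = 2166/49
q_2 = 5 ≤ 12 < 49 = q_3, so the answer is 221/5.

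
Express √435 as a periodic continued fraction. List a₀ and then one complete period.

a₀ = ⌊√435⌋ = 20.

[20; 1, 5, 1, 40]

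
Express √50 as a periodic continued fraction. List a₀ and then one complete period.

a₀ = ⌊√50⌋ = 7.

[7; 14]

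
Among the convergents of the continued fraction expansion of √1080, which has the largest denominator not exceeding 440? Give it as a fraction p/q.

5291/161

√1080 = [32; 1, 6, 3, 6, 1, 64, …] (period length 6).
Convergents:
  p_0/q_0 = 32/1
  p_1/q_1 = 33/1
  p_2/q_2 = 230/7
  p_3/q_3 = 723/22
  p_4/q_4 = 4568/139
  p_5/q_5 = 5291/161
  p_6/q_6 = 343192/10443
q_5 = 161 ≤ 440 < 10443 = q_6, so the answer is 5291/161.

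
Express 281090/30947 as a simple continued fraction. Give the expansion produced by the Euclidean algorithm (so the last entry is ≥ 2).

[9; 12, 17, 1, 19, 2, 3]

281090 = 9*30947 + 2567
30947 = 12*2567 + 143
2567 = 17*143 + 136
143 = 1*136 + 7
136 = 19*7 + 3
7 = 2*3 + 1
3 = 3*1 + 0  (stop)
So 281090/30947 = [9; 12, 17, 1, 19, 2, 3].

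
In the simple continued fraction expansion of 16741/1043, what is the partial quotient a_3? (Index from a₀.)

16741 = 16·1043 + 53   →  a_0 = 16
1043 = 19·53 + 36   →  a_1 = 19
53 = 1·36 + 17   →  a_2 = 1
36 = 2·17 + 2   →  a_3 = 2

2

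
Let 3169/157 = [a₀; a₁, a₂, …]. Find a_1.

3169 = 20·157 + 29   →  a_0 = 20
157 = 5·29 + 12   →  a_1 = 5

5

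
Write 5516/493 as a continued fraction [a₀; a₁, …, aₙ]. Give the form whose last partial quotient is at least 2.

[11; 5, 3, 3, 9]

5516 = 11*493 + 93
493 = 5*93 + 28
93 = 3*28 + 9
28 = 3*9 + 1
9 = 9*1 + 0  (stop)
So 5516/493 = [11; 5, 3, 3, 9].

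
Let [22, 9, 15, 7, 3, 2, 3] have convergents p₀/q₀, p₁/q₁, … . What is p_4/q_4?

66751/3019

Using pₖ = aₖpₖ₋₁ + pₖ₋₂, qₖ = aₖqₖ₋₁ + qₖ₋₂ (with p₋₁=1, p₋₂=0, q₋₁=0, q₋₂=1):
  k=0: a=22, p=22, q=1
  k=1: a=9, p=199, q=9
  k=2: a=15, p=3007, q=136
  k=3: a=7, p=21248, q=961
  k=4: a=3, p=66751, q=3019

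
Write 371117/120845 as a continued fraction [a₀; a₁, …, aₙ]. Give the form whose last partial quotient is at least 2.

371117 = 3·120845 + 8582
120845 = 14·8582 + 697
8582 = 12·697 + 218
697 = 3·218 + 43
218 = 5·43 + 3
43 = 14·3 + 1
3 = 3·1 + 0  (stop)
So 371117/120845 = [3; 14, 12, 3, 5, 14, 3].

[3; 14, 12, 3, 5, 14, 3]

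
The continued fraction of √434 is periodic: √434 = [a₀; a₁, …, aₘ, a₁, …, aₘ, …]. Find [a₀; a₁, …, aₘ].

a₀ = ⌊√434⌋ = 20.
With m₀=0, d₀=1 and mₖ₊₁ = dₖaₖ − mₖ, dₖ₊₁ = (n − mₖ₊₁²)/dₖ, aₖ₊₁ = ⌊(a₀+mₖ₊₁)/dₖ₊₁⌋:
  k=1: m=20, d=34, a=1
  k=2: m=14, d=7, a=4
  k=3: m=14, d=34, a=1
  k=4: m=20, d=1, a=40
d=1 and a=2a₀=40 at k=4, so the next step gives (m, d) = (20, 34) again — its k=1 value — and the period has length 4.

[20; 1, 4, 1, 40]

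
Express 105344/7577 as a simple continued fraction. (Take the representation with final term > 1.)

105344 = 13*7577 + 6843
7577 = 1*6843 + 734
6843 = 9*734 + 237
734 = 3*237 + 23
237 = 10*23 + 7
23 = 3*7 + 2
7 = 3*2 + 1
2 = 2*1 + 0  (stop)
So 105344/7577 = [13; 1, 9, 3, 10, 3, 3, 2].

[13; 1, 9, 3, 10, 3, 3, 2]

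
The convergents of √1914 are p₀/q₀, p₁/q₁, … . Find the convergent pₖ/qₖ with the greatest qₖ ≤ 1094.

√1914 = [43; 1, 2, 1, 86, …] (period length 4).
Convergents:
  p_0/q_0 = 43/1
  p_1/q_1 = 44/1
  p_2/q_2 = 131/3
  p_3/q_3 = 175/4
  p_4/q_4 = 15181/347
  p_5/q_5 = 15356/351
  p_6/q_6 = 45893/1049
  p_7/q_7 = 61249/1400
q_6 = 1049 ≤ 1094 < 1400 = q_7, so the answer is 45893/1049.

45893/1049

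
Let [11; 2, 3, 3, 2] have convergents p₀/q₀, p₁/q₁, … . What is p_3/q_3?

Using pₖ = aₖpₖ₋₁ + pₖ₋₂, qₖ = aₖqₖ₋₁ + qₖ₋₂ (with p₋₁=1, p₋₂=0, q₋₁=0, q₋₂=1):
  k=0: a=11, p=11, q=1
  k=1: a=2, p=23, q=2
  k=2: a=3, p=80, q=7
  k=3: a=3, p=263, q=23

263/23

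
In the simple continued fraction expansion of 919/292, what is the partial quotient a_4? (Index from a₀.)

919 = 3·292 + 43   →  a_0 = 3
292 = 6·43 + 34   →  a_1 = 6
43 = 1·34 + 9   →  a_2 = 1
34 = 3·9 + 7   →  a_3 = 3
9 = 1·7 + 2   →  a_4 = 1

1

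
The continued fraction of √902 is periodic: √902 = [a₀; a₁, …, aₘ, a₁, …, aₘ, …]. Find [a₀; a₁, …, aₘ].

[30; 30, 60]

a₀ = ⌊√902⌋ = 30.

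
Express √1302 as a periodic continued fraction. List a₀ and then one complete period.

a₀ = ⌊√1302⌋ = 36.
With m₀=0, d₀=1 and mₖ₊₁ = dₖaₖ − mₖ, dₖ₊₁ = (n − mₖ₊₁²)/dₖ, aₖ₊₁ = ⌊(a₀+mₖ₊₁)/dₖ₊₁⌋:
  k=1: m=36, d=6, a=12
  k=2: m=36, d=1, a=72
d=1 and a=2a₀=72 at k=2, so the next step gives (m, d) = (36, 6) again — its k=1 value — and the period has length 2.

[36; 12, 72]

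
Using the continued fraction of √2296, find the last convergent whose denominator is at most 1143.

54577/1139

√2296 = [47; 1, 10, 1, 94, …] (period length 4).
Convergents:
  p_0/q_0 = 47/1
  p_1/q_1 = 48/1
  p_2/q_2 = 527/11
  p_3/q_3 = 575/12
  p_4/q_4 = 54577/1139
  p_5/q_5 = 55152/1151
q_4 = 1139 ≤ 1143 < 1151 = q_5, so the answer is 54577/1139.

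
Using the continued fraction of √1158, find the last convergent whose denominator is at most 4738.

78710/2313

√1158 = [34; 34, 68, …] (period length 2).
Convergents:
  p_0/q_0 = 34/1
  p_1/q_1 = 1157/34
  p_2/q_2 = 78710/2313
  p_3/q_3 = 2677297/78676
q_2 = 2313 ≤ 4738 < 78676 = q_3, so the answer is 78710/2313.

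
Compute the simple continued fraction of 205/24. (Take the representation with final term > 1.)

[8; 1, 1, 5, 2]

205 = 8·24 + 13
24 = 1·13 + 11
13 = 1·11 + 2
11 = 5·2 + 1
2 = 2·1 + 0  (stop)
So 205/24 = [8; 1, 1, 5, 2].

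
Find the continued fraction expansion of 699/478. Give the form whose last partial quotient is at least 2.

699 = 1·478 + 221
478 = 2·221 + 36
221 = 6·36 + 5
36 = 7·5 + 1
5 = 5·1 + 0  (stop)
So 699/478 = [1; 2, 6, 7, 5].

[1; 2, 6, 7, 5]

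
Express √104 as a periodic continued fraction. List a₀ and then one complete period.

a₀ = ⌊√104⌋ = 10.
With m₀=0, d₀=1 and mₖ₊₁ = dₖaₖ − mₖ, dₖ₊₁ = (n − mₖ₊₁²)/dₖ, aₖ₊₁ = ⌊(a₀+mₖ₊₁)/dₖ₊₁⌋:
  k=1: m=10, d=4, a=5
  k=2: m=10, d=1, a=20
d=1 and a=2a₀=20 at k=2, so the next step gives (m, d) = (10, 4) again — its k=1 value — and the period has length 2.

[10; 5, 20]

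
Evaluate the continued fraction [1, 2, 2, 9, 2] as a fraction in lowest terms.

Using pₖ = aₖpₖ₋₁ + pₖ₋₂ and qₖ = aₖqₖ₋₁ + qₖ₋₂:
  k=0: a=1, p=1, q=1
  k=1: a=2, p=3, q=2
  k=2: a=2, p=7, q=5
  k=3: a=9, p=66, q=47
  k=4: a=2, p=139, q=99

139/99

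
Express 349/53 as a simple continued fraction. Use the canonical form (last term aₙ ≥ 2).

349 = 6×53 + 31
53 = 1×31 + 22
31 = 1×22 + 9
22 = 2×9 + 4
9 = 2×4 + 1
4 = 4×1 + 0  (stop)
So 349/53 = [6; 1, 1, 2, 2, 4].

[6; 1, 1, 2, 2, 4]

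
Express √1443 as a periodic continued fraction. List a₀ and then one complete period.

a₀ = ⌊√1443⌋ = 37.
With m₀=0, d₀=1 and mₖ₊₁ = dₖaₖ − mₖ, dₖ₊₁ = (n − mₖ₊₁²)/dₖ, aₖ₊₁ = ⌊(a₀+mₖ₊₁)/dₖ₊₁⌋:
  k=1: m=37, d=74, a=1
  k=2: m=37, d=1, a=74
d=1 and a=2a₀=74 at k=2, so the next step gives (m, d) = (37, 74) again — its k=1 value — and the period has length 2.

[37; 1, 74]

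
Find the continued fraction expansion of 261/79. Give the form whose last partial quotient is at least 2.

[3; 3, 3, 2, 3]

261 = 3×79 + 24
79 = 3×24 + 7
24 = 3×7 + 3
7 = 2×3 + 1
3 = 3×1 + 0  (stop)
So 261/79 = [3; 3, 3, 2, 3].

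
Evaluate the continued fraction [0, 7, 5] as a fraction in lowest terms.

5/36

Fold from the inside: start with 5/1.
  7 + 1/5 = 36/5
  0 + 5/36 = 5/36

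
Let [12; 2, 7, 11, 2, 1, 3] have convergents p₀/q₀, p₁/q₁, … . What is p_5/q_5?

Using pₖ = aₖpₖ₋₁ + pₖ₋₂, qₖ = aₖqₖ₋₁ + qₖ₋₂ (with p₋₁=1, p₋₂=0, q₋₁=0, q₋₂=1):
  k=0: a=12, p=12, q=1
  k=1: a=2, p=25, q=2
  k=2: a=7, p=187, q=15
  k=3: a=11, p=2082, q=167
  k=4: a=2, p=4351, q=349
  k=5: a=1, p=6433, q=516

6433/516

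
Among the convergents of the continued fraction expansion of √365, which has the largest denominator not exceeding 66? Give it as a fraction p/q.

√365 = [19; 9, 1, 1, 9, 38, …] (period length 5).
Convergents:
  p_0/q_0 = 19/1
  p_1/q_1 = 172/9
  p_2/q_2 = 191/10
  p_3/q_3 = 363/19
  p_4/q_4 = 3458/181
q_3 = 19 ≤ 66 < 181 = q_4, so the answer is 363/19.

363/19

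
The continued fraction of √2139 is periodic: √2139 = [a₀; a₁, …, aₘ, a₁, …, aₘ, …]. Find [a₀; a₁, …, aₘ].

[46; 4, 92]

a₀ = ⌊√2139⌋ = 46.
With m₀=0, d₀=1 and mₖ₊₁ = dₖaₖ − mₖ, dₖ₊₁ = (n − mₖ₊₁²)/dₖ, aₖ₊₁ = ⌊(a₀+mₖ₊₁)/dₖ₊₁⌋:
  k=1: m=46, d=23, a=4
  k=2: m=46, d=1, a=92
d=1 and a=2a₀=92 at k=2, so the next step gives (m, d) = (46, 23) again — its k=1 value — and the period has length 2.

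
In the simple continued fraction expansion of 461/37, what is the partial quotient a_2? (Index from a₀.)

5

461 = 12·37 + 17   →  a_0 = 12
37 = 2·17 + 3   →  a_1 = 2
17 = 5·3 + 2   →  a_2 = 5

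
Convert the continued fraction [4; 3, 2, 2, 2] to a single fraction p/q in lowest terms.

Using pₖ = aₖpₖ₋₁ + pₖ₋₂ and qₖ = aₖqₖ₋₁ + qₖ₋₂:
  k=0: a=4, p=4, q=1
  k=1: a=3, p=13, q=3
  k=2: a=2, p=30, q=7
  k=3: a=2, p=73, q=17
  k=4: a=2, p=176, q=41

176/41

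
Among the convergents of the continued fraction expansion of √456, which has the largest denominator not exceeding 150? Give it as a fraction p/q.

1025/48

√456 = [21; 2, 1, 4, 1, 2, 42, …] (period length 6).
Convergents:
  p_0/q_0 = 21/1
  p_1/q_1 = 43/2
  p_2/q_2 = 64/3
  p_3/q_3 = 299/14
  p_4/q_4 = 363/17
  p_5/q_5 = 1025/48
  p_6/q_6 = 43413/2033
q_5 = 48 ≤ 150 < 2033 = q_6, so the answer is 1025/48.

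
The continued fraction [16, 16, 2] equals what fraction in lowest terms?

Fold from the inside: start with 2/1.
  16 + 1/2 = 33/2
  16 + 2/33 = 530/33

530/33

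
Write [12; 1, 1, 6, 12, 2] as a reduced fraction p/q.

4125/329

Fold from the inside: start with 2/1.
  12 + 1/2 = 25/2
  6 + 2/25 = 152/25
  1 + 25/152 = 177/152
  1 + 152/177 = 329/177
  12 + 177/329 = 4125/329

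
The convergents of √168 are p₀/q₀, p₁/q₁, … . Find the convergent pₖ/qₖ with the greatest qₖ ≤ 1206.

√168 = [12; 1, 24, …] (period length 2).
Convergents:
  p_0/q_0 = 12/1
  p_1/q_1 = 13/1
  p_2/q_2 = 324/25
  p_3/q_3 = 337/26
  p_4/q_4 = 8412/649
  p_5/q_5 = 8749/675
  p_6/q_6 = 218388/16849
q_5 = 675 ≤ 1206 < 16849 = q_6, so the answer is 8749/675.

8749/675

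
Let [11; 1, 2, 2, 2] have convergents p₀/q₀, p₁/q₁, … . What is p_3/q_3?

Using pₖ = aₖpₖ₋₁ + pₖ₋₂, qₖ = aₖqₖ₋₁ + qₖ₋₂ (with p₋₁=1, p₋₂=0, q₋₁=0, q₋₂=1):
  k=0: a=11, p=11, q=1
  k=1: a=1, p=12, q=1
  k=2: a=2, p=35, q=3
  k=3: a=2, p=82, q=7

82/7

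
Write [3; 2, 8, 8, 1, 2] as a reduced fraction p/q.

1555/448

Using pₖ = aₖpₖ₋₁ + pₖ₋₂ and qₖ = aₖqₖ₋₁ + qₖ₋₂:
  k=0: a=3, p=3, q=1
  k=1: a=2, p=7, q=2
  k=2: a=8, p=59, q=17
  k=3: a=8, p=479, q=138
  k=4: a=1, p=538, q=155
  k=5: a=2, p=1555, q=448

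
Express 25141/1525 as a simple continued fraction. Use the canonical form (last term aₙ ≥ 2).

25141 = 16*1525 + 741
1525 = 2*741 + 43
741 = 17*43 + 10
43 = 4*10 + 3
10 = 3*3 + 1
3 = 3*1 + 0  (stop)
So 25141/1525 = [16; 2, 17, 4, 3, 3].

[16; 2, 17, 4, 3, 3]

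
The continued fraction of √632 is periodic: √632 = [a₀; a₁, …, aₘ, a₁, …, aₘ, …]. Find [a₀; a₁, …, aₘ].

[25; 7, 6, 7, 50]

a₀ = ⌊√632⌋ = 25.
With m₀=0, d₀=1 and mₖ₊₁ = dₖaₖ − mₖ, dₖ₊₁ = (n − mₖ₊₁²)/dₖ, aₖ₊₁ = ⌊(a₀+mₖ₊₁)/dₖ₊₁⌋:
  k=1: m=25, d=7, a=7
  k=2: m=24, d=8, a=6
  k=3: m=24, d=7, a=7
  k=4: m=25, d=1, a=50
d=1 and a=2a₀=50 at k=4, so the next step gives (m, d) = (25, 7) again — its k=1 value — and the period has length 4.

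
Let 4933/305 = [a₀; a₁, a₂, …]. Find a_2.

4933 = 16·305 + 53   →  a_0 = 16
305 = 5·53 + 40   →  a_1 = 5
53 = 1·40 + 13   →  a_2 = 1

1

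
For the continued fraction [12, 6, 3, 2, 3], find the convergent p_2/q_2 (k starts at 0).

231/19

Using pₖ = aₖpₖ₋₁ + pₖ₋₂, qₖ = aₖqₖ₋₁ + qₖ₋₂ (with p₋₁=1, p₋₂=0, q₋₁=0, q₋₂=1):
  k=0: a=12, p=12, q=1
  k=1: a=6, p=73, q=6
  k=2: a=3, p=231, q=19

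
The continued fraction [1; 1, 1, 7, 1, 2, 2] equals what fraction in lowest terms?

176/115

Using pₖ = aₖpₖ₋₁ + pₖ₋₂ and qₖ = aₖqₖ₋₁ + qₖ₋₂:
  k=0: a=1, p=1, q=1
  k=1: a=1, p=2, q=1
  k=2: a=1, p=3, q=2
  k=3: a=7, p=23, q=15
  k=4: a=1, p=26, q=17
  k=5: a=2, p=75, q=49
  k=6: a=2, p=176, q=115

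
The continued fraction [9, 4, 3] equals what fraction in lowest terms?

120/13

Fold from the inside: start with 3/1.
  4 + 1/3 = 13/3
  9 + 3/13 = 120/13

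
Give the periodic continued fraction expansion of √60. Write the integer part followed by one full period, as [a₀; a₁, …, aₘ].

a₀ = ⌊√60⌋ = 7.
With m₀=0, d₀=1 and mₖ₊₁ = dₖaₖ − mₖ, dₖ₊₁ = (n − mₖ₊₁²)/dₖ, aₖ₊₁ = ⌊(a₀+mₖ₊₁)/dₖ₊₁⌋:
  k=1: m=7, d=11, a=1
  k=2: m=4, d=4, a=2
  k=3: m=4, d=11, a=1
  k=4: m=7, d=1, a=14
d=1 and a=2a₀=14 at k=4, so the next step gives (m, d) = (7, 11) again — its k=1 value — and the period has length 4.

[7; 1, 2, 1, 14]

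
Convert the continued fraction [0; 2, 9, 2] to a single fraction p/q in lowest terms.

19/40

Using pₖ = aₖpₖ₋₁ + pₖ₋₂ and qₖ = aₖqₖ₋₁ + qₖ₋₂:
  k=0: a=0, p=0, q=1
  k=1: a=2, p=1, q=2
  k=2: a=9, p=9, q=19
  k=3: a=2, p=19, q=40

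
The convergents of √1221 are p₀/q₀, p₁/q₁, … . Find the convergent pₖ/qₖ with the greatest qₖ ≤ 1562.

√1221 = [34; 1, 16, 2, 16, 1, 68, …] (period length 6).
Convergents:
  p_0/q_0 = 34/1
  p_1/q_1 = 35/1
  p_2/q_2 = 594/17
  p_3/q_3 = 1223/35
  p_4/q_4 = 20162/577
  p_5/q_5 = 21385/612
  p_6/q_6 = 1474342/42193
q_5 = 612 ≤ 1562 < 42193 = q_6, so the answer is 21385/612.

21385/612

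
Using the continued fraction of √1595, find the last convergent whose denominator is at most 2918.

51080/1279

√1595 = [39; 1, 14, 1, 78, …] (period length 4).
Convergents:
  p_0/q_0 = 39/1
  p_1/q_1 = 40/1
  p_2/q_2 = 599/15
  p_3/q_3 = 639/16
  p_4/q_4 = 50441/1263
  p_5/q_5 = 51080/1279
  p_6/q_6 = 765561/19169
q_5 = 1279 ≤ 2918 < 19169 = q_6, so the answer is 51080/1279.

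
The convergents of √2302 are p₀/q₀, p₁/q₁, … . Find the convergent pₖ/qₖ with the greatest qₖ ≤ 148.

√2302 = [47; 1, 46, 1, 94, …] (period length 4).
Convergents:
  p_0/q_0 = 47/1
  p_1/q_1 = 48/1
  p_2/q_2 = 2255/47
  p_3/q_3 = 2303/48
  p_4/q_4 = 218737/4559
q_3 = 48 ≤ 148 < 4559 = q_4, so the answer is 2303/48.

2303/48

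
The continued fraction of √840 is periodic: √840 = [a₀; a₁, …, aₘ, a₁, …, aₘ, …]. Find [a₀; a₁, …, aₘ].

a₀ = ⌊√840⌋ = 28.
With m₀=0, d₀=1 and mₖ₊₁ = dₖaₖ − mₖ, dₖ₊₁ = (n − mₖ₊₁²)/dₖ, aₖ₊₁ = ⌊(a₀+mₖ₊₁)/dₖ₊₁⌋:
  k=1: m=28, d=56, a=1
  k=2: m=28, d=1, a=56
d=1 and a=2a₀=56 at k=2, so the next step gives (m, d) = (28, 56) again — its k=1 value — and the period has length 2.

[28; 1, 56]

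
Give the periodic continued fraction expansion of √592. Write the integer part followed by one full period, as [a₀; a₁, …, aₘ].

[24; 3, 48]

a₀ = ⌊√592⌋ = 24.
With m₀=0, d₀=1 and mₖ₊₁ = dₖaₖ − mₖ, dₖ₊₁ = (n − mₖ₊₁²)/dₖ, aₖ₊₁ = ⌊(a₀+mₖ₊₁)/dₖ₊₁⌋:
  k=1: m=24, d=16, a=3
  k=2: m=24, d=1, a=48
d=1 and a=2a₀=48 at k=2, so the next step gives (m, d) = (24, 16) again — its k=1 value — and the period has length 2.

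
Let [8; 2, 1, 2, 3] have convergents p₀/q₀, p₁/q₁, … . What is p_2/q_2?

25/3

Using pₖ = aₖpₖ₋₁ + pₖ₋₂, qₖ = aₖqₖ₋₁ + qₖ₋₂ (with p₋₁=1, p₋₂=0, q₋₁=0, q₋₂=1):
  k=0: a=8, p=8, q=1
  k=1: a=2, p=17, q=2
  k=2: a=1, p=25, q=3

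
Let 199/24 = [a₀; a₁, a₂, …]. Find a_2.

199 = 8·24 + 7   →  a_0 = 8
24 = 3·7 + 3   →  a_1 = 3
7 = 2·3 + 1   →  a_2 = 2

2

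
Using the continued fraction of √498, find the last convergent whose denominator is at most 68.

424/19

√498 = [22; 3, 6, 22, 6, 3, 44, …] (period length 6).
Convergents:
  p_0/q_0 = 22/1
  p_1/q_1 = 67/3
  p_2/q_2 = 424/19
  p_3/q_3 = 9395/421
q_2 = 19 ≤ 68 < 421 = q_3, so the answer is 424/19.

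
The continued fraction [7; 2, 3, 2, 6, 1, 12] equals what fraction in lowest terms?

Using pₖ = aₖpₖ₋₁ + pₖ₋₂ and qₖ = aₖqₖ₋₁ + qₖ₋₂:
  k=0: a=7, p=7, q=1
  k=1: a=2, p=15, q=2
  k=2: a=3, p=52, q=7
  k=3: a=2, p=119, q=16
  k=4: a=6, p=766, q=103
  k=5: a=1, p=885, q=119
  k=6: a=12, p=11386, q=1531

11386/1531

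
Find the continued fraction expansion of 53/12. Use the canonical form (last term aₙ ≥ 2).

[4; 2, 2, 2]

53 = 4×12 + 5
12 = 2×5 + 2
5 = 2×2 + 1
2 = 2×1 + 0  (stop)
So 53/12 = [4; 2, 2, 2].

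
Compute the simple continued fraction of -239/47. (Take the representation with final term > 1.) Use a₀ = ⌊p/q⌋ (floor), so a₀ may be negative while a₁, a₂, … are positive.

-239 = -6*47 + 43
47 = 1*43 + 4
43 = 10*4 + 3
4 = 1*3 + 1
3 = 3*1 + 0  (stop)
So -239/47 = [-6; 1, 10, 1, 3].

[-6; 1, 10, 1, 3]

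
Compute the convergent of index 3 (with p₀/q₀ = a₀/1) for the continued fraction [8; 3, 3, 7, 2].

606/73

Using pₖ = aₖpₖ₋₁ + pₖ₋₂, qₖ = aₖqₖ₋₁ + qₖ₋₂ (with p₋₁=1, p₋₂=0, q₋₁=0, q₋₂=1):
  k=0: a=8, p=8, q=1
  k=1: a=3, p=25, q=3
  k=2: a=3, p=83, q=10
  k=3: a=7, p=606, q=73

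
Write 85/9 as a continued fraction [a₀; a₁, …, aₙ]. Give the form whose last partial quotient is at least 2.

85 = 9×9 + 4
9 = 2×4 + 1
4 = 4×1 + 0  (stop)
So 85/9 = [9; 2, 4].

[9; 2, 4]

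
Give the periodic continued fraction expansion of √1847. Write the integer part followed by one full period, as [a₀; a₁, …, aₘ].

[42; 1, 41, 1, 84]

a₀ = ⌊√1847⌋ = 42.
With m₀=0, d₀=1 and mₖ₊₁ = dₖaₖ − mₖ, dₖ₊₁ = (n − mₖ₊₁²)/dₖ, aₖ₊₁ = ⌊(a₀+mₖ₊₁)/dₖ₊₁⌋:
  k=1: m=42, d=83, a=1
  k=2: m=41, d=2, a=41
  k=3: m=41, d=83, a=1
  k=4: m=42, d=1, a=84
d=1 and a=2a₀=84 at k=4, so the next step gives (m, d) = (42, 83) again — its k=1 value — and the period has length 4.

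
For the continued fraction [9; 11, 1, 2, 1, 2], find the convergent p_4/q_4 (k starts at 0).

427/47

Using pₖ = aₖpₖ₋₁ + pₖ₋₂, qₖ = aₖqₖ₋₁ + qₖ₋₂ (with p₋₁=1, p₋₂=0, q₋₁=0, q₋₂=1):
  k=0: a=9, p=9, q=1
  k=1: a=11, p=100, q=11
  k=2: a=1, p=109, q=12
  k=3: a=2, p=318, q=35
  k=4: a=1, p=427, q=47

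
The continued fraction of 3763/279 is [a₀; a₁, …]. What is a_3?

3763 = 13·279 + 136   →  a_0 = 13
279 = 2·136 + 7   →  a_1 = 2
136 = 19·7 + 3   →  a_2 = 19
7 = 2·3 + 1   →  a_3 = 2

2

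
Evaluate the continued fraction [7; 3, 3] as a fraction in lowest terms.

Using pₖ = aₖpₖ₋₁ + pₖ₋₂ and qₖ = aₖqₖ₋₁ + qₖ₋₂:
  k=0: a=7, p=7, q=1
  k=1: a=3, p=22, q=3
  k=2: a=3, p=73, q=10

73/10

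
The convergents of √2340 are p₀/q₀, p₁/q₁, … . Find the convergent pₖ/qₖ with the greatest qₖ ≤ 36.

387/8

√2340 = [48; 2, 1, 2, 10, 2, 1, 2, 96, …] (period length 8).
Convergents:
  p_0/q_0 = 48/1
  p_1/q_1 = 97/2
  p_2/q_2 = 145/3
  p_3/q_3 = 387/8
  p_4/q_4 = 4015/83
q_3 = 8 ≤ 36 < 83 = q_4, so the answer is 387/8.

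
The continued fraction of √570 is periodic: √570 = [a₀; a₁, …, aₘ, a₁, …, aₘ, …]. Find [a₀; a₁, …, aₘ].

a₀ = ⌊√570⌋ = 23.

[23; 1, 6, 1, 46]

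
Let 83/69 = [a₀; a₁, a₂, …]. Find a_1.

4

83 = 1·69 + 14   →  a_0 = 1
69 = 4·14 + 13   →  a_1 = 4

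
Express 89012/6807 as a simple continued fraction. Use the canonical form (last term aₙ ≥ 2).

89012 = 13*6807 + 521
6807 = 13*521 + 34
521 = 15*34 + 11
34 = 3*11 + 1
11 = 11*1 + 0  (stop)
So 89012/6807 = [13; 13, 15, 3, 11].

[13; 13, 15, 3, 11]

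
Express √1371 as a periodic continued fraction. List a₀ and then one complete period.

a₀ = ⌊√1371⌋ = 37.
With m₀=0, d₀=1 and mₖ₊₁ = dₖaₖ − mₖ, dₖ₊₁ = (n − mₖ₊₁²)/dₖ, aₖ₊₁ = ⌊(a₀+mₖ₊₁)/dₖ₊₁⌋:
  k=1: m=37, d=2, a=37
  k=2: m=37, d=1, a=74
d=1 and a=2a₀=74 at k=2, so the next step gives (m, d) = (37, 2) again — its k=1 value — and the period has length 2.

[37; 37, 74]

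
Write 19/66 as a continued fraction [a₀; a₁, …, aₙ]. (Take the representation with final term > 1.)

[0; 3, 2, 9]

19 = 0·66 + 19
66 = 3·19 + 9
19 = 2·9 + 1
9 = 9·1 + 0  (stop)
So 19/66 = [0; 3, 2, 9].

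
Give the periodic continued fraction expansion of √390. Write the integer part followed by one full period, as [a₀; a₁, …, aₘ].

a₀ = ⌊√390⌋ = 19.
With m₀=0, d₀=1 and mₖ₊₁ = dₖaₖ − mₖ, dₖ₊₁ = (n − mₖ₊₁²)/dₖ, aₖ₊₁ = ⌊(a₀+mₖ₊₁)/dₖ₊₁⌋:
  k=1: m=19, d=29, a=1
  k=2: m=10, d=10, a=2
  k=3: m=10, d=29, a=1
  k=4: m=19, d=1, a=38
d=1 and a=2a₀=38 at k=4, so the next step gives (m, d) = (19, 29) again — its k=1 value — and the period has length 4.

[19; 1, 2, 1, 38]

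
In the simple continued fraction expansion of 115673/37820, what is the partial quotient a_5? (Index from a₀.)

2

115673 = 3·37820 + 2213   →  a_0 = 3
37820 = 17·2213 + 199   →  a_1 = 17
2213 = 11·199 + 24   →  a_2 = 11
199 = 8·24 + 7   →  a_3 = 8
24 = 3·7 + 3   →  a_4 = 3
7 = 2·3 + 1   →  a_5 = 2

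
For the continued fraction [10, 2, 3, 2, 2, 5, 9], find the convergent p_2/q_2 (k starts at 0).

Using pₖ = aₖpₖ₋₁ + pₖ₋₂, qₖ = aₖqₖ₋₁ + qₖ₋₂ (with p₋₁=1, p₋₂=0, q₋₁=0, q₋₂=1):
  k=0: a=10, p=10, q=1
  k=1: a=2, p=21, q=2
  k=2: a=3, p=73, q=7

73/7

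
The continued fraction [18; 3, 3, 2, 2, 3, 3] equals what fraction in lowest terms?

11513/629

Using pₖ = aₖpₖ₋₁ + pₖ₋₂ and qₖ = aₖqₖ₋₁ + qₖ₋₂:
  k=0: a=18, p=18, q=1
  k=1: a=3, p=55, q=3
  k=2: a=3, p=183, q=10
  k=3: a=2, p=421, q=23
  k=4: a=2, p=1025, q=56
  k=5: a=3, p=3496, q=191
  k=6: a=3, p=11513, q=629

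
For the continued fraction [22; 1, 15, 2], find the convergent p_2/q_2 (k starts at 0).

367/16

Using pₖ = aₖpₖ₋₁ + pₖ₋₂, qₖ = aₖqₖ₋₁ + qₖ₋₂ (with p₋₁=1, p₋₂=0, q₋₁=0, q₋₂=1):
  k=0: a=22, p=22, q=1
  k=1: a=1, p=23, q=1
  k=2: a=15, p=367, q=16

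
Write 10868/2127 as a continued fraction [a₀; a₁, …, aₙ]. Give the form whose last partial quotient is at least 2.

[5; 9, 7, 1, 3, 3, 2]

10868 = 5·2127 + 233
2127 = 9·233 + 30
233 = 7·30 + 23
30 = 1·23 + 7
23 = 3·7 + 2
7 = 3·2 + 1
2 = 2·1 + 0  (stop)
So 10868/2127 = [5; 9, 7, 1, 3, 3, 2].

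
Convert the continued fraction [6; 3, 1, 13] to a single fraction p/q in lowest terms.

344/55

Using pₖ = aₖpₖ₋₁ + pₖ₋₂ and qₖ = aₖqₖ₋₁ + qₖ₋₂:
  k=0: a=6, p=6, q=1
  k=1: a=3, p=19, q=3
  k=2: a=1, p=25, q=4
  k=3: a=13, p=344, q=55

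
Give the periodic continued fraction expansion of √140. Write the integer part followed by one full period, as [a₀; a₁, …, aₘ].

[11; 1, 4, 1, 22]

a₀ = ⌊√140⌋ = 11.
With m₀=0, d₀=1 and mₖ₊₁ = dₖaₖ − mₖ, dₖ₊₁ = (n − mₖ₊₁²)/dₖ, aₖ₊₁ = ⌊(a₀+mₖ₊₁)/dₖ₊₁⌋:
  k=1: m=11, d=19, a=1
  k=2: m=8, d=4, a=4
  k=3: m=8, d=19, a=1
  k=4: m=11, d=1, a=22
d=1 and a=2a₀=22 at k=4, so the next step gives (m, d) = (11, 19) again — its k=1 value — and the period has length 4.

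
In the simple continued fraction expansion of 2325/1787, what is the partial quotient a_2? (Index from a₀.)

2325 = 1·1787 + 538   →  a_0 = 1
1787 = 3·538 + 173   →  a_1 = 3
538 = 3·173 + 19   →  a_2 = 3

3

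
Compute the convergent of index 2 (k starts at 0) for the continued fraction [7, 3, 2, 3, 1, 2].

51/7

Using pₖ = aₖpₖ₋₁ + pₖ₋₂, qₖ = aₖqₖ₋₁ + qₖ₋₂ (with p₋₁=1, p₋₂=0, q₋₁=0, q₋₂=1):
  k=0: a=7, p=7, q=1
  k=1: a=3, p=22, q=3
  k=2: a=2, p=51, q=7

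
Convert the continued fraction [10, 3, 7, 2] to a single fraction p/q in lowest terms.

Fold from the inside: start with 2/1.
  7 + 1/2 = 15/2
  3 + 2/15 = 47/15
  10 + 15/47 = 485/47

485/47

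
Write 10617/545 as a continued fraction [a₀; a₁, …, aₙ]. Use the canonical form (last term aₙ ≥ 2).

10617 = 19×545 + 262
545 = 2×262 + 21
262 = 12×21 + 10
21 = 2×10 + 1
10 = 10×1 + 0  (stop)
So 10617/545 = [19; 2, 12, 2, 10].

[19; 2, 12, 2, 10]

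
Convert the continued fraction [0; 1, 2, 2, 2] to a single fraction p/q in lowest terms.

12/17

Fold from the inside: start with 2/1.
  2 + 1/2 = 5/2
  2 + 2/5 = 12/5
  1 + 5/12 = 17/12
  0 + 12/17 = 12/17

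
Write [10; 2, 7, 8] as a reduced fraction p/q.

Using pₖ = aₖpₖ₋₁ + pₖ₋₂ and qₖ = aₖqₖ₋₁ + qₖ₋₂:
  k=0: a=10, p=10, q=1
  k=1: a=2, p=21, q=2
  k=2: a=7, p=157, q=15
  k=3: a=8, p=1277, q=122

1277/122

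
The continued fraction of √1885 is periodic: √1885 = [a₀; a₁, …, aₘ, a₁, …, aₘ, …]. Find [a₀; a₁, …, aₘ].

[43; 2, 2, 2, 86]

a₀ = ⌊√1885⌋ = 43.
With m₀=0, d₀=1 and mₖ₊₁ = dₖaₖ − mₖ, dₖ₊₁ = (n − mₖ₊₁²)/dₖ, aₖ₊₁ = ⌊(a₀+mₖ₊₁)/dₖ₊₁⌋:
  k=1: m=43, d=36, a=2
  k=2: m=29, d=29, a=2
  k=3: m=29, d=36, a=2
  k=4: m=43, d=1, a=86
d=1 and a=2a₀=86 at k=4, so the next step gives (m, d) = (43, 36) again — its k=1 value — and the period has length 4.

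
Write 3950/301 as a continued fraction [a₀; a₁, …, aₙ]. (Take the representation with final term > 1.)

3950 = 13*301 + 37
301 = 8*37 + 5
37 = 7*5 + 2
5 = 2*2 + 1
2 = 2*1 + 0  (stop)
So 3950/301 = [13; 8, 7, 2, 2].

[13; 8, 7, 2, 2]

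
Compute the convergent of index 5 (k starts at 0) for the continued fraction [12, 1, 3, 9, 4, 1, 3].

Using pₖ = aₖpₖ₋₁ + pₖ₋₂, qₖ = aₖqₖ₋₁ + qₖ₋₂ (with p₋₁=1, p₋₂=0, q₋₁=0, q₋₂=1):
  k=0: a=12, p=12, q=1
  k=1: a=1, p=13, q=1
  k=2: a=3, p=51, q=4
  k=3: a=9, p=472, q=37
  k=4: a=4, p=1939, q=152
  k=5: a=1, p=2411, q=189

2411/189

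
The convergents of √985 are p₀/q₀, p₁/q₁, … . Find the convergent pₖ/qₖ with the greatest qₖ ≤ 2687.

√985 = [31; 2, 1, 1, 2, 62, …] (period length 5).
Convergents:
  p_0/q_0 = 31/1
  p_1/q_1 = 63/2
  p_2/q_2 = 94/3
  p_3/q_3 = 157/5
  p_4/q_4 = 408/13
  p_5/q_5 = 25453/811
  p_6/q_6 = 51314/1635
  p_7/q_7 = 76767/2446
  p_8/q_8 = 128081/4081
q_7 = 2446 ≤ 2687 < 4081 = q_8, so the answer is 76767/2446.

76767/2446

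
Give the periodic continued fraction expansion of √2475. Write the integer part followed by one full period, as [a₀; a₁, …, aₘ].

[49; 1, 2, 1, 98]

a₀ = ⌊√2475⌋ = 49.
With m₀=0, d₀=1 and mₖ₊₁ = dₖaₖ − mₖ, dₖ₊₁ = (n − mₖ₊₁²)/dₖ, aₖ₊₁ = ⌊(a₀+mₖ₊₁)/dₖ₊₁⌋:
  k=1: m=49, d=74, a=1
  k=2: m=25, d=25, a=2
  k=3: m=25, d=74, a=1
  k=4: m=49, d=1, a=98
d=1 and a=2a₀=98 at k=4, so the next step gives (m, d) = (49, 74) again — its k=1 value — and the period has length 4.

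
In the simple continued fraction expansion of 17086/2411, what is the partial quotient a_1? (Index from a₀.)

11

17086 = 7·2411 + 209   →  a_0 = 7
2411 = 11·209 + 112   →  a_1 = 11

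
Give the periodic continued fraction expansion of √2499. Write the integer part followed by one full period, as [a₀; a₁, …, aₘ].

a₀ = ⌊√2499⌋ = 49.

[49; 1, 98]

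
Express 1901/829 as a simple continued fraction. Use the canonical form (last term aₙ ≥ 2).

[2; 3, 2, 2, 3, 14]

1901 = 2×829 + 243
829 = 3×243 + 100
243 = 2×100 + 43
100 = 2×43 + 14
43 = 3×14 + 1
14 = 14×1 + 0  (stop)
So 1901/829 = [2; 3, 2, 2, 3, 14].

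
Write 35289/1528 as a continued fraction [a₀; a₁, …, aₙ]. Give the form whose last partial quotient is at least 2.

[23; 10, 1, 1, 6, 11]

35289 = 23·1528 + 145
1528 = 10·145 + 78
145 = 1·78 + 67
78 = 1·67 + 11
67 = 6·11 + 1
11 = 11·1 + 0  (stop)
So 35289/1528 = [23; 10, 1, 1, 6, 11].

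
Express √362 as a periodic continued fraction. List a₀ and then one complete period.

[19; 38]

a₀ = ⌊√362⌋ = 19.
With m₀=0, d₀=1 and mₖ₊₁ = dₖaₖ − mₖ, dₖ₊₁ = (n − mₖ₊₁²)/dₖ, aₖ₊₁ = ⌊(a₀+mₖ₊₁)/dₖ₊₁⌋:
  k=1: m=19, d=1, a=38
d=1 and a=2a₀=38 at k=1, so the next step gives (m, d) = (19, 1) again — its k=1 value — and the period has length 1.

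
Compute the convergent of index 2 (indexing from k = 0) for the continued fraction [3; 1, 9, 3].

Using pₖ = aₖpₖ₋₁ + pₖ₋₂, qₖ = aₖqₖ₋₁ + qₖ₋₂ (with p₋₁=1, p₋₂=0, q₋₁=0, q₋₂=1):
  k=0: a=3, p=3, q=1
  k=1: a=1, p=4, q=1
  k=2: a=9, p=39, q=10

39/10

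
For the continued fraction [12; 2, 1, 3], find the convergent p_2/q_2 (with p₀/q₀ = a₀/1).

Using pₖ = aₖpₖ₋₁ + pₖ₋₂, qₖ = aₖqₖ₋₁ + qₖ₋₂ (with p₋₁=1, p₋₂=0, q₋₁=0, q₋₂=1):
  k=0: a=12, p=12, q=1
  k=1: a=2, p=25, q=2
  k=2: a=1, p=37, q=3

37/3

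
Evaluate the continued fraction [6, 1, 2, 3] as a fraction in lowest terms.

Fold from the inside: start with 3/1.
  2 + 1/3 = 7/3
  1 + 3/7 = 10/7
  6 + 7/10 = 67/10

67/10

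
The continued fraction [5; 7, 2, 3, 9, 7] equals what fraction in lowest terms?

17627/3433

Fold from the inside: start with 7/1.
  9 + 1/7 = 64/7
  3 + 7/64 = 199/64
  2 + 64/199 = 462/199
  7 + 199/462 = 3433/462
  5 + 462/3433 = 17627/3433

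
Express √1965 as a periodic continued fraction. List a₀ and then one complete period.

[44; 3, 21, 1, 4, 1, 21, 3, 88]

a₀ = ⌊√1965⌋ = 44.
With m₀=0, d₀=1 and mₖ₊₁ = dₖaₖ − mₖ, dₖ₊₁ = (n − mₖ₊₁²)/dₖ, aₖ₊₁ = ⌊(a₀+mₖ₊₁)/dₖ₊₁⌋:
  k=1: m=44, d=29, a=3
  k=2: m=43, d=4, a=21
  k=3: m=41, d=71, a=1
  k=4: m=30, d=15, a=4
  k=5: m=30, d=71, a=1
  k=6: m=41, d=4, a=21
  k=7: m=43, d=29, a=3
  k=8: m=44, d=1, a=88
d=1 and a=2a₀=88 at k=8, so the next step gives (m, d) = (44, 29) again — its k=1 value — and the period has length 8.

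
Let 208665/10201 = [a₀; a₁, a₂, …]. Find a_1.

208665 = 20·10201 + 4645   →  a_0 = 20
10201 = 2·4645 + 911   →  a_1 = 2

2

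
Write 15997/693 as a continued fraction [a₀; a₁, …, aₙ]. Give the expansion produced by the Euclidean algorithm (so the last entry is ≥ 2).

15997 = 23·693 + 58
693 = 11·58 + 55
58 = 1·55 + 3
55 = 18·3 + 1
3 = 3·1 + 0  (stop)
So 15997/693 = [23; 11, 1, 18, 3].

[23; 11, 1, 18, 3]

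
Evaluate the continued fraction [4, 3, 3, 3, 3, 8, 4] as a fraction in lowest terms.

Using pₖ = aₖpₖ₋₁ + pₖ₋₂ and qₖ = aₖqₖ₋₁ + qₖ₋₂:
  k=0: a=4, p=4, q=1
  k=1: a=3, p=13, q=3
  k=2: a=3, p=43, q=10
  k=3: a=3, p=142, q=33
  k=4: a=3, p=469, q=109
  k=5: a=8, p=3894, q=905
  k=6: a=4, p=16045, q=3729

16045/3729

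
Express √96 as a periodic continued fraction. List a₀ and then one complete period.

[9; 1, 3, 1, 18]

a₀ = ⌊√96⌋ = 9.
With m₀=0, d₀=1 and mₖ₊₁ = dₖaₖ − mₖ, dₖ₊₁ = (n − mₖ₊₁²)/dₖ, aₖ₊₁ = ⌊(a₀+mₖ₊₁)/dₖ₊₁⌋:
  k=1: m=9, d=15, a=1
  k=2: m=6, d=4, a=3
  k=3: m=6, d=15, a=1
  k=4: m=9, d=1, a=18
d=1 and a=2a₀=18 at k=4, so the next step gives (m, d) = (9, 15) again — its k=1 value — and the period has length 4.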